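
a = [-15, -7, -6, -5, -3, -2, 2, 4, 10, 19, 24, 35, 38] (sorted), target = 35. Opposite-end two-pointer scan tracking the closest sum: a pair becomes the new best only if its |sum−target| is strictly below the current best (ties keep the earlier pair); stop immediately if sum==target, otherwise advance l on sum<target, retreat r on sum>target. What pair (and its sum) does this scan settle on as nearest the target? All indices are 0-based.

pair (-3, 38) with sum 35 (|Δ|=0)

l=0 r=12: -15+38=23 d=12 *, l++
l=1 r=12: -7+38=31 d=4 *, l++
l=2 r=12: -6+38=32 d=3 *, l++
l=3 r=12: -5+38=33 d=2 *, l++
l=4 r=12: -3+38=35 d=0 *, stop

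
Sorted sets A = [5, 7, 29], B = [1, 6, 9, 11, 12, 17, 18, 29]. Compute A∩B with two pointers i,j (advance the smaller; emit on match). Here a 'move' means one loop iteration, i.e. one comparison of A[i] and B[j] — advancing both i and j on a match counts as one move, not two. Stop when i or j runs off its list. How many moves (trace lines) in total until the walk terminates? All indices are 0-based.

i=0 j=0: 5>1, j++
i=0 j=1: 5<6, i++
i=1 j=1: 7>6, j++
i=1 j=2: 7<9, i++
i=2 j=2: 29>9, j++
i=2 j=3: 29>11, j++
i=2 j=4: 29>12, j++
i=2 j=5: 29>17, j++
i=2 j=6: 29>18, j++
i=2 j=7: 29==29 emit, i++,j++

10 moves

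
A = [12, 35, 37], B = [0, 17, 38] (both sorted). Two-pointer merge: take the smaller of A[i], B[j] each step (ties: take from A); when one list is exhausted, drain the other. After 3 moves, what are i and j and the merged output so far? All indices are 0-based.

i=1, j=2, merged so far=[0, 12, 17]

i=0 j=0: A[i]=12>B[j]=0 take 0, j++
i=0 j=1: A[i]=12<=B[j]=17 take 12, i++
i=1 j=1: A[i]=35>B[j]=17 take 17, j++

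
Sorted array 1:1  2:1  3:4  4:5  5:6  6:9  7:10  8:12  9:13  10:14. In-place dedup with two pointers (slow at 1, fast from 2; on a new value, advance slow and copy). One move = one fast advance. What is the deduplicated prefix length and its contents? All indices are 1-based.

(s=1,f=2) a[fast]=1=a[slow] dup → fast++
(s=1,f=3) a[fast]=4≠a[slow]=1 write a[2]=4 → slow++,fast++
(s=2,f=4) a[fast]=5≠a[slow]=4 write a[3]=5 → slow++,fast++
(s=3,f=5) a[fast]=6≠a[slow]=5 write a[4]=6 → slow++,fast++
(s=4,f=6) a[fast]=9≠a[slow]=6 write a[5]=9 → slow++,fast++
(s=5,f=7) a[fast]=10≠a[slow]=9 write a[6]=10 → slow++,fast++
(s=6,f=8) a[fast]=12≠a[slow]=10 write a[7]=12 → slow++,fast++
(s=7,f=9) a[fast]=13≠a[slow]=12 write a[8]=13 → slow++,fast++
(s=8,f=10) a[fast]=14≠a[slow]=13 write a[9]=14 → slow++,fast++

length 9; prefix = [1, 4, 5, 6, 9, 10, 12, 13, 14]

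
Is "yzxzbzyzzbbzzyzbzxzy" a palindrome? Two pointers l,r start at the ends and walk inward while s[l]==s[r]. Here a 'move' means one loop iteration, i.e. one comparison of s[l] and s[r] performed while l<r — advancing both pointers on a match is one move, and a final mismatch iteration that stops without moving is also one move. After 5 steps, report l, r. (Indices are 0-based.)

l=5, r=14

l=0 r=19: 'y'=='y', l++,r--
l=1 r=18: 'z'=='z', l++,r--
l=2 r=17: 'x'=='x', l++,r--
l=3 r=16: 'z'=='z', l++,r--
l=4 r=15: 'b'=='b', l++,r--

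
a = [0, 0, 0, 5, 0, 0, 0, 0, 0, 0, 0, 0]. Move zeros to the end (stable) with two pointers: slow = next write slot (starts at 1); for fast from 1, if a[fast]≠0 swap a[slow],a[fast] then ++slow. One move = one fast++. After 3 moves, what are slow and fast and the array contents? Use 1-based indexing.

(s=1,f=1) a[fast]=0 → fast++
(s=1,f=2) a[fast]=0 → fast++
(s=1,f=3) a[fast]=0 → fast++

slow=1, fast=4, a=[0, 0, 0, 5, 0, 0, 0, 0, 0, 0, 0, 0]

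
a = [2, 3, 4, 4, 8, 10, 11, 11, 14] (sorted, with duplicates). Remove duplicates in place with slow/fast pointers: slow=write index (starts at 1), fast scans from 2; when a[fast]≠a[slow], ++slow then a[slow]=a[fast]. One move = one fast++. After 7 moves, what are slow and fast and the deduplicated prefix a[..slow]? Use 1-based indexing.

slow=1 fast=2: a[fast]=3≠a[slow]=2 write a[2]=3, slow++,fast++
slow=2 fast=3: a[fast]=4≠a[slow]=3 write a[3]=4, slow++,fast++
slow=3 fast=4: a[fast]=4=a[slow] dup, fast++
slow=3 fast=5: a[fast]=8≠a[slow]=4 write a[4]=8, slow++,fast++
slow=4 fast=6: a[fast]=10≠a[slow]=8 write a[5]=10, slow++,fast++
slow=5 fast=7: a[fast]=11≠a[slow]=10 write a[6]=11, slow++,fast++
slow=6 fast=8: a[fast]=11=a[slow] dup, fast++

slow=6, fast=9, prefix=[2, 3, 4, 8, 10, 11]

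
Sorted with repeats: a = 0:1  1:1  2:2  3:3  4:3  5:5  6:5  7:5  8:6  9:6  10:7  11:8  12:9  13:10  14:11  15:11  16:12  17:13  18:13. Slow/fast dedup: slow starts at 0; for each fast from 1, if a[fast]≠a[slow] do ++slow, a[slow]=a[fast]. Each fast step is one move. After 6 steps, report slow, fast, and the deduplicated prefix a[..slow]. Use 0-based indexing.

(s=0,f=1) a[fast]=1=a[slow] dup → fast++
(s=0,f=2) a[fast]=2≠a[slow]=1 write a[1]=2 → slow++,fast++
(s=1,f=3) a[fast]=3≠a[slow]=2 write a[2]=3 → slow++,fast++
(s=2,f=4) a[fast]=3=a[slow] dup → fast++
(s=2,f=5) a[fast]=5≠a[slow]=3 write a[3]=5 → slow++,fast++
(s=3,f=6) a[fast]=5=a[slow] dup → fast++

slow=3, fast=7, prefix=[1, 2, 3, 5]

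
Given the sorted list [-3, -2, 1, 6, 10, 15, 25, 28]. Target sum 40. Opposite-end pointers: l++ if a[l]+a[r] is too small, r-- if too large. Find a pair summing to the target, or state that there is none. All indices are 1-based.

(15, 25)

[1,8] -3+28=25 <40 → l++
[2,8] -2+28=26 <40 → l++
[3,8] 1+28=29 <40 → l++
[4,8] 6+28=34 <40 → l++
[5,8] 10+28=38 <40 → l++
[6,8] 15+28=43 >40 → r--
[6,7] 15+25=40 → found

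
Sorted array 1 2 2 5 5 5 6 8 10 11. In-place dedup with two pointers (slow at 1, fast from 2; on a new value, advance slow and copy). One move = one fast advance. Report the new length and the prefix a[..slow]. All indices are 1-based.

(s=1,f=2) a[fast]=2≠a[slow]=1 write a[2]=2 → slow++,fast++
(s=2,f=3) a[fast]=2=a[slow] dup → fast++
(s=2,f=4) a[fast]=5≠a[slow]=2 write a[3]=5 → slow++,fast++
(s=3,f=5) a[fast]=5=a[slow] dup → fast++
(s=3,f=6) a[fast]=5=a[slow] dup → fast++
(s=3,f=7) a[fast]=6≠a[slow]=5 write a[4]=6 → slow++,fast++
(s=4,f=8) a[fast]=8≠a[slow]=6 write a[5]=8 → slow++,fast++
(s=5,f=9) a[fast]=10≠a[slow]=8 write a[6]=10 → slow++,fast++
(s=6,f=10) a[fast]=11≠a[slow]=10 write a[7]=11 → slow++,fast++

length 7; prefix = [1, 2, 5, 6, 8, 10, 11]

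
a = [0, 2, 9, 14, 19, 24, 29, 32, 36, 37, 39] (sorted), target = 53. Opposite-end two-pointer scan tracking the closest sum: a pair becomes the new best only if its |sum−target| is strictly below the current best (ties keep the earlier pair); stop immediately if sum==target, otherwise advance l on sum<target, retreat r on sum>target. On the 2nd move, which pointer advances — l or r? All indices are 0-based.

l

l=0 r=10: 0+39=39 d=14 *, l++
l=1 r=10: 2+39=41 d=12 *, l++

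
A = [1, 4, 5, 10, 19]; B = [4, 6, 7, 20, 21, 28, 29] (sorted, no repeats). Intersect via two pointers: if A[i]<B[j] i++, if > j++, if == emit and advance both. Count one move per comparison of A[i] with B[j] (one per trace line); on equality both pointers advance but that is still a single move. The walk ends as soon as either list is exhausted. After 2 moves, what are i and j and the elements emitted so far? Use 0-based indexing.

i=2, j=1, emitted=[4]

[i=0,j=0] 1<4 → i++
[i=1,j=0] 4==4 emit → i++,j++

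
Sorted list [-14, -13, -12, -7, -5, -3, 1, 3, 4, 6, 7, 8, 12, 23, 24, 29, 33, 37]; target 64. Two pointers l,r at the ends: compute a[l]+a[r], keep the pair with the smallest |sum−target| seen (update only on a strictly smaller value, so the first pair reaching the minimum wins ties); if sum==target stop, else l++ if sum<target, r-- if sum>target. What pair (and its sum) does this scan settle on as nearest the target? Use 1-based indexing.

l=1 r=18: -14+37=23 d=41 *, l++
l=2 r=18: -13+37=24 d=40 *, l++
l=3 r=18: -12+37=25 d=39 *, l++
l=4 r=18: -7+37=30 d=34 *, l++
l=5 r=18: -5+37=32 d=32 *, l++
l=6 r=18: -3+37=34 d=30 *, l++
l=7 r=18: 1+37=38 d=26 *, l++
l=8 r=18: 3+37=40 d=24 *, l++
l=9 r=18: 4+37=41 d=23 *, l++
l=10 r=18: 6+37=43 d=21 *, l++
l=11 r=18: 7+37=44 d=20 *, l++
l=12 r=18: 8+37=45 d=19 *, l++
l=13 r=18: 12+37=49 d=15 *, l++
l=14 r=18: 23+37=60 d=4 *, l++
l=15 r=18: 24+37=61 d=3 *, l++
l=16 r=18: 29+37=66 d=2 *, r--
l=16 r=17: 29+33=62 d=2, l++

pair (29, 37) with sum 66 (|Δ|=2)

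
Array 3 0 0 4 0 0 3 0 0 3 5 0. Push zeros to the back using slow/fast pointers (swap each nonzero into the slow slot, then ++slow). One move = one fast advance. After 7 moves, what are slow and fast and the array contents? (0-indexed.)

slow=0 fast=0: a[fast]=3≠0 swap→a[0]=3, slow++,fast++
slow=1 fast=1: a[fast]=0, fast++
slow=1 fast=2: a[fast]=0, fast++
slow=1 fast=3: a[fast]=4≠0 swap→a[1]=4, slow++,fast++
slow=2 fast=4: a[fast]=0, fast++
slow=2 fast=5: a[fast]=0, fast++
slow=2 fast=6: a[fast]=3≠0 swap→a[2]=3, slow++,fast++

slow=3, fast=7, a=[3, 4, 3, 0, 0, 0, 0, 0, 0, 3, 5, 0]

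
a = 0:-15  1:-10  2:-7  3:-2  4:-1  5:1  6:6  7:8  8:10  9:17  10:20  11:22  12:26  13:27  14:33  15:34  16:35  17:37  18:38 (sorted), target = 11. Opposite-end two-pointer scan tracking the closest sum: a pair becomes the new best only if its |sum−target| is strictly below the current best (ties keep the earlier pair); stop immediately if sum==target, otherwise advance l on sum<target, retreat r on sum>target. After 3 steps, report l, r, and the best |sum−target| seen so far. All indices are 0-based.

l=0 r=18: -15+38=23 d=12 *, r--
l=0 r=17: -15+37=22 d=11 *, r--
l=0 r=16: -15+35=20 d=9 *, r--

l=0, r=15, best |Δ|=9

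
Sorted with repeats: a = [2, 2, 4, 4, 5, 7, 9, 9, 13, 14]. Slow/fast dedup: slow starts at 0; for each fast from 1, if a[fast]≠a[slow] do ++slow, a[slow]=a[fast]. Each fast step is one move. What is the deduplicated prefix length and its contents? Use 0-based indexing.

(s=0,f=1) a[fast]=2=a[slow] dup → fast++
(s=0,f=2) a[fast]=4≠a[slow]=2 write a[1]=4 → slow++,fast++
(s=1,f=3) a[fast]=4=a[slow] dup → fast++
(s=1,f=4) a[fast]=5≠a[slow]=4 write a[2]=5 → slow++,fast++
(s=2,f=5) a[fast]=7≠a[slow]=5 write a[3]=7 → slow++,fast++
(s=3,f=6) a[fast]=9≠a[slow]=7 write a[4]=9 → slow++,fast++
(s=4,f=7) a[fast]=9=a[slow] dup → fast++
(s=4,f=8) a[fast]=13≠a[slow]=9 write a[5]=13 → slow++,fast++
(s=5,f=9) a[fast]=14≠a[slow]=13 write a[6]=14 → slow++,fast++

length 7; prefix = [2, 4, 5, 7, 9, 13, 14]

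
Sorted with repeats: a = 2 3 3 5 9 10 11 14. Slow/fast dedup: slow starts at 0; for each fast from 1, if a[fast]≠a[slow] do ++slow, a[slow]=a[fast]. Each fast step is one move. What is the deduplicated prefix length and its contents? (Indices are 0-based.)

(s=0,f=1) a[fast]=3≠a[slow]=2 write a[1]=3 → slow++,fast++
(s=1,f=2) a[fast]=3=a[slow] dup → fast++
(s=1,f=3) a[fast]=5≠a[slow]=3 write a[2]=5 → slow++,fast++
(s=2,f=4) a[fast]=9≠a[slow]=5 write a[3]=9 → slow++,fast++
(s=3,f=5) a[fast]=10≠a[slow]=9 write a[4]=10 → slow++,fast++
(s=4,f=6) a[fast]=11≠a[slow]=10 write a[5]=11 → slow++,fast++
(s=5,f=7) a[fast]=14≠a[slow]=11 write a[6]=14 → slow++,fast++

length 7; prefix = [2, 3, 5, 9, 10, 11, 14]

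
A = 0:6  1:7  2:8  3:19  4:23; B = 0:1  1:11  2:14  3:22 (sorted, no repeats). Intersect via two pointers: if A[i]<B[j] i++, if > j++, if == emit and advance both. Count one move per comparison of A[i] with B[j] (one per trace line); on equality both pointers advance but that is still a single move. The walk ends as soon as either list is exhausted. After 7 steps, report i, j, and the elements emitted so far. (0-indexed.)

[i=0,j=0] 6>1 → j++
[i=0,j=1] 6<11 → i++
[i=1,j=1] 7<11 → i++
[i=2,j=1] 8<11 → i++
[i=3,j=1] 19>11 → j++
[i=3,j=2] 19>14 → j++
[i=3,j=3] 19<22 → i++

i=4, j=3, emitted=[]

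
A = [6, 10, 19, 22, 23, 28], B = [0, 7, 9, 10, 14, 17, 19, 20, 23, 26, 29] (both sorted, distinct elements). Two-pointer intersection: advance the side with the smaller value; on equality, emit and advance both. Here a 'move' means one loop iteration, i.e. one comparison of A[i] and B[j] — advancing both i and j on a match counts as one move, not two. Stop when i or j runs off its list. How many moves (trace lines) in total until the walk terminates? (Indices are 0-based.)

[i=0,j=0] 6>0 → j++
[i=0,j=1] 6<7 → i++
[i=1,j=1] 10>7 → j++
[i=1,j=2] 10>9 → j++
[i=1,j=3] 10==10 emit → i++,j++
[i=2,j=4] 19>14 → j++
[i=2,j=5] 19>17 → j++
[i=2,j=6] 19==19 emit → i++,j++
[i=3,j=7] 22>20 → j++
[i=3,j=8] 22<23 → i++
[i=4,j=8] 23==23 emit → i++,j++
[i=5,j=9] 28>26 → j++
[i=5,j=10] 28<29 → i++

13 moves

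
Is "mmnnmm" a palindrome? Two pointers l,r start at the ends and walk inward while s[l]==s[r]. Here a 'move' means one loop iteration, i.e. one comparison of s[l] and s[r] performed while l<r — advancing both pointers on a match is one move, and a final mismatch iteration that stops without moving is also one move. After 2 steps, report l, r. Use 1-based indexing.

[1,6] 'm'=='m' → l++,r--
[2,5] 'm'=='m' → l++,r--

l=3, r=4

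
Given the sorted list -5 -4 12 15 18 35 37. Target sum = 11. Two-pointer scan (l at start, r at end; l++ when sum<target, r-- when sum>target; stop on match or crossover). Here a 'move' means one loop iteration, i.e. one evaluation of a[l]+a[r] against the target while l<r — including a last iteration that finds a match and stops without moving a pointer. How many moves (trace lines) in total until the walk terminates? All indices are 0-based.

[0,6] -5+37=32 >11 → r--
[0,5] -5+35=30 >11 → r--
[0,4] -5+18=13 >11 → r--
[0,3] -5+15=10 <11 → l++
[1,3] -4+15=11 → found

5 moves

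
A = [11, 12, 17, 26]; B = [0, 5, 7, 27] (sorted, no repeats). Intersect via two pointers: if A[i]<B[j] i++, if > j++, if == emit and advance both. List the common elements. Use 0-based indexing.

intersection = []

[i=0,j=0] 11>0 → j++
[i=0,j=1] 11>5 → j++
[i=0,j=2] 11>7 → j++
[i=0,j=3] 11<27 → i++
[i=1,j=3] 12<27 → i++
[i=2,j=3] 17<27 → i++
[i=3,j=3] 26<27 → i++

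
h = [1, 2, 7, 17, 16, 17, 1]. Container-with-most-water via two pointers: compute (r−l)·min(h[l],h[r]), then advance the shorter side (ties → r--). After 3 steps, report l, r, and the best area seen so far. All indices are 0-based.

l=0 r=6: min(1,1)*6=6 best=6 *, r--
l=0 r=5: min(1,17)*5=5 best=6, l++
l=1 r=5: min(2,17)*4=8 best=8 *, l++

l=2, r=5, best area=8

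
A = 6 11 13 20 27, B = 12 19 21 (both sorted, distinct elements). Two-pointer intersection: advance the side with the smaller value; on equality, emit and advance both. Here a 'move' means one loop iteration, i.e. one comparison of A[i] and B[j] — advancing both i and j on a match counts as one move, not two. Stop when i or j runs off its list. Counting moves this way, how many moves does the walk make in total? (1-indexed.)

[i=1,j=1] 6<12 → i++
[i=2,j=1] 11<12 → i++
[i=3,j=1] 13>12 → j++
[i=3,j=2] 13<19 → i++
[i=4,j=2] 20>19 → j++
[i=4,j=3] 20<21 → i++
[i=5,j=3] 27>21 → j++

7 moves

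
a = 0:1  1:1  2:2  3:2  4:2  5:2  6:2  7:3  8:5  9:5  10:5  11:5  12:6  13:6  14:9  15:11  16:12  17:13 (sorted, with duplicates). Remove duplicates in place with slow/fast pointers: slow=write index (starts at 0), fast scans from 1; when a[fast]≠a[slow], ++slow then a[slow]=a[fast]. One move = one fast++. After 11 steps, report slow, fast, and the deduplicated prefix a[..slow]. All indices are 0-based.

slow=3, fast=12, prefix=[1, 2, 3, 5]

(s=0,f=1) a[fast]=1=a[slow] dup → fast++
(s=0,f=2) a[fast]=2≠a[slow]=1 write a[1]=2 → slow++,fast++
(s=1,f=3) a[fast]=2=a[slow] dup → fast++
(s=1,f=4) a[fast]=2=a[slow] dup → fast++
(s=1,f=5) a[fast]=2=a[slow] dup → fast++
(s=1,f=6) a[fast]=2=a[slow] dup → fast++
(s=1,f=7) a[fast]=3≠a[slow]=2 write a[2]=3 → slow++,fast++
(s=2,f=8) a[fast]=5≠a[slow]=3 write a[3]=5 → slow++,fast++
(s=3,f=9) a[fast]=5=a[slow] dup → fast++
(s=3,f=10) a[fast]=5=a[slow] dup → fast++
(s=3,f=11) a[fast]=5=a[slow] dup → fast++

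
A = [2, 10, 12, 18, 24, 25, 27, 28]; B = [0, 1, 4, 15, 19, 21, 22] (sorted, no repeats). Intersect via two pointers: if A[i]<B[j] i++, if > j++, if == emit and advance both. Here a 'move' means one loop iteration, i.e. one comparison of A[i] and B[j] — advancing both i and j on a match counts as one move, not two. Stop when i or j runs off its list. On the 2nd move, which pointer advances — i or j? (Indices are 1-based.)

j

i=1 j=1: 2>0, j++
i=1 j=2: 2>1, j++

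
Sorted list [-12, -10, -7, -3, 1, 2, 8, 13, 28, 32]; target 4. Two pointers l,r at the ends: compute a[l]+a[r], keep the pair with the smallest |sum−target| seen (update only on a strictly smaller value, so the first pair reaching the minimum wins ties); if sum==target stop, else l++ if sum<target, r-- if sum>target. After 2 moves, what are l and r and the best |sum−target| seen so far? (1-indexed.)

l=1, r=8, best |Δ|=12

[1,10] -12+32=20 d=16 * → r--
[1,9] -12+28=16 d=12 * → r--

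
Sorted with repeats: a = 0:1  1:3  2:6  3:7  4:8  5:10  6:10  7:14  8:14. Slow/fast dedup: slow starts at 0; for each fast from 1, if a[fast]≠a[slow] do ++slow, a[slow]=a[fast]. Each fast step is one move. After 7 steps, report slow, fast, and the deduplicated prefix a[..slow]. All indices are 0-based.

slow=6, fast=8, prefix=[1, 3, 6, 7, 8, 10, 14]

slow=0 fast=1: a[fast]=3≠a[slow]=1 write a[1]=3, slow++,fast++
slow=1 fast=2: a[fast]=6≠a[slow]=3 write a[2]=6, slow++,fast++
slow=2 fast=3: a[fast]=7≠a[slow]=6 write a[3]=7, slow++,fast++
slow=3 fast=4: a[fast]=8≠a[slow]=7 write a[4]=8, slow++,fast++
slow=4 fast=5: a[fast]=10≠a[slow]=8 write a[5]=10, slow++,fast++
slow=5 fast=6: a[fast]=10=a[slow] dup, fast++
slow=5 fast=7: a[fast]=14≠a[slow]=10 write a[6]=14, slow++,fast++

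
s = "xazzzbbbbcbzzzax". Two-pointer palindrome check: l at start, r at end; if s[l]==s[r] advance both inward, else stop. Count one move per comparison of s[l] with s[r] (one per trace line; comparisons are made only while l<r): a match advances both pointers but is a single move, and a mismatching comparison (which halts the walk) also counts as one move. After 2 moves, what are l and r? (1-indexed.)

l=3, r=14

[1,16] 'x'=='x' → l++,r--
[2,15] 'a'=='a' → l++,r--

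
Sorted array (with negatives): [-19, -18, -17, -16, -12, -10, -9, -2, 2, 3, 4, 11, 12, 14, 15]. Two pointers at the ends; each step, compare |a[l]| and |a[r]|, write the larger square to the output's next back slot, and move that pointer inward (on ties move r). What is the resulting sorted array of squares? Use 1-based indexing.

[1,15] |-19|>|15| out[15]=361 → l++
[2,15] |-18|>|15| out[14]=324 → l++
[3,15] |-17|>|15| out[13]=289 → l++
[4,15] |-16|>|15| out[12]=256 → l++
[5,15] |-12|<=|15| out[11]=225 → r--
[5,14] |-12|<=|14| out[10]=196 → r--
[5,13] |-12|<=|12| out[9]=144 → r--
[5,12] |-12|>|11| out[8]=144 → l++
[6,12] |-10|<=|11| out[7]=121 → r--
[6,11] |-10|>|4| out[6]=100 → l++
[7,11] |-9|>|4| out[5]=81 → l++
[8,11] |-2|<=|4| out[4]=16 → r--
[8,10] |-2|<=|3| out[3]=9 → r--
[8,9] |-2|<=|2| out[2]=4 → r--
[8,8] |-2|<=|-2| out[1]=4 → r--

[4, 4, 9, 16, 81, 100, 121, 144, 144, 196, 225, 256, 289, 324, 361]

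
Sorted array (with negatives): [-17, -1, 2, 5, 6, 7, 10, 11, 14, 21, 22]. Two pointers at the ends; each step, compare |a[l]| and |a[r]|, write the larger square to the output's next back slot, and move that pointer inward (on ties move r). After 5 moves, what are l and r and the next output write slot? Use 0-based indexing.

l=1, r=6, next write slot=5

[0,10] |-17|<=|22| out[10]=484 → r--
[0,9] |-17|<=|21| out[9]=441 → r--
[0,8] |-17|>|14| out[8]=289 → l++
[1,8] |-1|<=|14| out[7]=196 → r--
[1,7] |-1|<=|11| out[6]=121 → r--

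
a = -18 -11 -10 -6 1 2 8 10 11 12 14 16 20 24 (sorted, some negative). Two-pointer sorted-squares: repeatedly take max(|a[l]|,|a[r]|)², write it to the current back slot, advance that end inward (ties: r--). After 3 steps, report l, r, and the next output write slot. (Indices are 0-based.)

l=1, r=11, next write slot=10

[0,13] |-18|<=|24| out[13]=576 → r--
[0,12] |-18|<=|20| out[12]=400 → r--
[0,11] |-18|>|16| out[11]=324 → l++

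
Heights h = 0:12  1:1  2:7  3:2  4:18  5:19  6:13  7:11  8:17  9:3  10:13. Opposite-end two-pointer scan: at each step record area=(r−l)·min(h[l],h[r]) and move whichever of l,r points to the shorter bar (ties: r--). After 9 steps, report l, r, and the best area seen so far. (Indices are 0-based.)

l=4, r=5, best area=120

l=0 r=10: min(12,13)*10=120 best=120 *, l++
l=1 r=10: min(1,13)*9=9 best=120, l++
l=2 r=10: min(7,13)*8=56 best=120, l++
l=3 r=10: min(2,13)*7=14 best=120, l++
l=4 r=10: min(18,13)*6=78 best=120, r--
l=4 r=9: min(18,3)*5=15 best=120, r--
l=4 r=8: min(18,17)*4=68 best=120, r--
l=4 r=7: min(18,11)*3=33 best=120, r--
l=4 r=6: min(18,13)*2=26 best=120, r--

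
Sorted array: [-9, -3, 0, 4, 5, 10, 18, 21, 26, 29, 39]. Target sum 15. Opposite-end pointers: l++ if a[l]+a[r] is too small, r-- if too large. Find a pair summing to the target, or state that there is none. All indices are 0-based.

(-3, 18)

[0,10] -9+39=30 >15 → r--
[0,9] -9+29=20 >15 → r--
[0,8] -9+26=17 >15 → r--
[0,7] -9+21=12 <15 → l++
[1,7] -3+21=18 >15 → r--
[1,6] -3+18=15 → found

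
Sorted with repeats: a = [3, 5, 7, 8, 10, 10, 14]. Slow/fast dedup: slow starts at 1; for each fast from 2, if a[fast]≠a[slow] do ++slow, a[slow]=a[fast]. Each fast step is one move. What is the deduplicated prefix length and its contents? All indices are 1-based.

length 6; prefix = [3, 5, 7, 8, 10, 14]

slow=1 fast=2: a[fast]=5≠a[slow]=3 write a[2]=5, slow++,fast++
slow=2 fast=3: a[fast]=7≠a[slow]=5 write a[3]=7, slow++,fast++
slow=3 fast=4: a[fast]=8≠a[slow]=7 write a[4]=8, slow++,fast++
slow=4 fast=5: a[fast]=10≠a[slow]=8 write a[5]=10, slow++,fast++
slow=5 fast=6: a[fast]=10=a[slow] dup, fast++
slow=5 fast=7: a[fast]=14≠a[slow]=10 write a[6]=14, slow++,fast++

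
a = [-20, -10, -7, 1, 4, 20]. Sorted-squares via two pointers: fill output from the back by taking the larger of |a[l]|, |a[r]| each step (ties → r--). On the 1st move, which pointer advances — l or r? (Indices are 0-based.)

[0,5] |-20|<=|20| out[5]=400 → r--

r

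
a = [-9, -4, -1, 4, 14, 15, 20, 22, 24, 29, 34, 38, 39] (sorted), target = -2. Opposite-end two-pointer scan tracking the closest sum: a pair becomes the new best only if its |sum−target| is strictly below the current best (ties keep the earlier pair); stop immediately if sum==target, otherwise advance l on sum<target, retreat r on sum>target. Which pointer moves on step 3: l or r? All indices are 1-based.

r

l=1 r=13: -9+39=30 d=32 *, r--
l=1 r=12: -9+38=29 d=31 *, r--
l=1 r=11: -9+34=25 d=27 *, r--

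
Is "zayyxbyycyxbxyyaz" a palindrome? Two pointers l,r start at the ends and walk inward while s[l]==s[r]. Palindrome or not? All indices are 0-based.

[0,16] 'z'=='z' → l++,r--
[1,15] 'a'=='a' → l++,r--
[2,14] 'y'=='y' → l++,r--
[3,13] 'y'=='y' → l++,r--
[4,12] 'x'=='x' → l++,r--
[5,11] 'b'=='b' → l++,r--
[6,10] 'y'!='x' → stop

not a palindrome (mismatch at 6,10)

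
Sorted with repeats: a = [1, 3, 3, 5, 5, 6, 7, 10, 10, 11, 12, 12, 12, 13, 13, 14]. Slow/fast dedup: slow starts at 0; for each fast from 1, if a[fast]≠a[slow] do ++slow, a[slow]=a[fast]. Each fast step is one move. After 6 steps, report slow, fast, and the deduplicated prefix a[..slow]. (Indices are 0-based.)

slow=4, fast=7, prefix=[1, 3, 5, 6, 7]

slow=0 fast=1: a[fast]=3≠a[slow]=1 write a[1]=3, slow++,fast++
slow=1 fast=2: a[fast]=3=a[slow] dup, fast++
slow=1 fast=3: a[fast]=5≠a[slow]=3 write a[2]=5, slow++,fast++
slow=2 fast=4: a[fast]=5=a[slow] dup, fast++
slow=2 fast=5: a[fast]=6≠a[slow]=5 write a[3]=6, slow++,fast++
slow=3 fast=6: a[fast]=7≠a[slow]=6 write a[4]=7, slow++,fast++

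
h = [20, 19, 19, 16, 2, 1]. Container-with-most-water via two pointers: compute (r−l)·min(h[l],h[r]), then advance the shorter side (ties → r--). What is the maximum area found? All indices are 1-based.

max area = 48

l=1 r=6: min(20,1)*5=5 best=5 *, r--
l=1 r=5: min(20,2)*4=8 best=8 *, r--
l=1 r=4: min(20,16)*3=48 best=48 *, r--
l=1 r=3: min(20,19)*2=38 best=48, r--
l=1 r=2: min(20,19)*1=19 best=48, r--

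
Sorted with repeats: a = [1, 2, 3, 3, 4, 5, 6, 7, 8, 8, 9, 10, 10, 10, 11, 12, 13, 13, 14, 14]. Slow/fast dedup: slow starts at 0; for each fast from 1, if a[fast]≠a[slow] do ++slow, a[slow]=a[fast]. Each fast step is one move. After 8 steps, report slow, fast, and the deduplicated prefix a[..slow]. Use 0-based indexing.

slow=7, fast=9, prefix=[1, 2, 3, 4, 5, 6, 7, 8]

slow=0 fast=1: a[fast]=2≠a[slow]=1 write a[1]=2, slow++,fast++
slow=1 fast=2: a[fast]=3≠a[slow]=2 write a[2]=3, slow++,fast++
slow=2 fast=3: a[fast]=3=a[slow] dup, fast++
slow=2 fast=4: a[fast]=4≠a[slow]=3 write a[3]=4, slow++,fast++
slow=3 fast=5: a[fast]=5≠a[slow]=4 write a[4]=5, slow++,fast++
slow=4 fast=6: a[fast]=6≠a[slow]=5 write a[5]=6, slow++,fast++
slow=5 fast=7: a[fast]=7≠a[slow]=6 write a[6]=7, slow++,fast++
slow=6 fast=8: a[fast]=8≠a[slow]=7 write a[7]=8, slow++,fast++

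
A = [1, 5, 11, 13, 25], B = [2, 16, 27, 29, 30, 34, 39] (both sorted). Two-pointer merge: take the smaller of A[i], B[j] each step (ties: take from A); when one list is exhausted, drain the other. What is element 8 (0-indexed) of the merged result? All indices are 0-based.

merged[8] = 29

i=0 j=0: A[i]=1<=B[j]=2 take 1, i++
i=1 j=0: A[i]=5>B[j]=2 take 2, j++
i=1 j=1: A[i]=5<=B[j]=16 take 5, i++
i=2 j=1: A[i]=11<=B[j]=16 take 11, i++
i=3 j=1: A[i]=13<=B[j]=16 take 13, i++
i=4 j=1: A[i]=25>B[j]=16 take 16, j++
i=4 j=2: A[i]=25<=B[j]=27 take 25, i++
i=5 j=2: A done, take B[j]=27, j++
i=5 j=3: A done, take B[j]=29, j++
i=5 j=4: A done, take B[j]=30, j++
i=5 j=5: A done, take B[j]=34, j++
i=5 j=6: A done, take B[j]=39, j++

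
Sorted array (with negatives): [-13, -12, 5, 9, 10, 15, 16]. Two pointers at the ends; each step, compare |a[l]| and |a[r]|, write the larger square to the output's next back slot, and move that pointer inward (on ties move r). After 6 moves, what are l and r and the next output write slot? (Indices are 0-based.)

l=2, r=2, next write slot=0

[0,6] |-13|<=|16| out[6]=256 → r--
[0,5] |-13|<=|15| out[5]=225 → r--
[0,4] |-13|>|10| out[4]=169 → l++
[1,4] |-12|>|10| out[3]=144 → l++
[2,4] |5|<=|10| out[2]=100 → r--
[2,3] |5|<=|9| out[1]=81 → r--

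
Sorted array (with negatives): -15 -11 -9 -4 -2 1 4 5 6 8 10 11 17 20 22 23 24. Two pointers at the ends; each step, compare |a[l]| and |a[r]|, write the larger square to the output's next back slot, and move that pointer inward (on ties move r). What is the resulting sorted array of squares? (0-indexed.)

[1, 4, 16, 16, 25, 36, 64, 81, 100, 121, 121, 225, 289, 400, 484, 529, 576]

[0,16] |-15|<=|24| out[16]=576 → r--
[0,15] |-15|<=|23| out[15]=529 → r--
[0,14] |-15|<=|22| out[14]=484 → r--
[0,13] |-15|<=|20| out[13]=400 → r--
[0,12] |-15|<=|17| out[12]=289 → r--
[0,11] |-15|>|11| out[11]=225 → l++
[1,11] |-11|<=|11| out[10]=121 → r--
[1,10] |-11|>|10| out[9]=121 → l++
[2,10] |-9|<=|10| out[8]=100 → r--
[2,9] |-9|>|8| out[7]=81 → l++
[3,9] |-4|<=|8| out[6]=64 → r--
[3,8] |-4|<=|6| out[5]=36 → r--
[3,7] |-4|<=|5| out[4]=25 → r--
[3,6] |-4|<=|4| out[3]=16 → r--
[3,5] |-4|>|1| out[2]=16 → l++
[4,5] |-2|>|1| out[1]=4 → l++
[5,5] |1|<=|1| out[0]=1 → r--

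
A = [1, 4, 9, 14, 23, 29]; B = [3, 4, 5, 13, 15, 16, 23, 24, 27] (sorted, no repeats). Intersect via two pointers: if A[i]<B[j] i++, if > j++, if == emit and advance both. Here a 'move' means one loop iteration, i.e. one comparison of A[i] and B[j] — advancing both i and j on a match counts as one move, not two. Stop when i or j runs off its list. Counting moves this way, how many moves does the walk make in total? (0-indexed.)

[i=0,j=0] 1<3 → i++
[i=1,j=0] 4>3 → j++
[i=1,j=1] 4==4 emit → i++,j++
[i=2,j=2] 9>5 → j++
[i=2,j=3] 9<13 → i++
[i=3,j=3] 14>13 → j++
[i=3,j=4] 14<15 → i++
[i=4,j=4] 23>15 → j++
[i=4,j=5] 23>16 → j++
[i=4,j=6] 23==23 emit → i++,j++
[i=5,j=7] 29>24 → j++
[i=5,j=8] 29>27 → j++

12 moves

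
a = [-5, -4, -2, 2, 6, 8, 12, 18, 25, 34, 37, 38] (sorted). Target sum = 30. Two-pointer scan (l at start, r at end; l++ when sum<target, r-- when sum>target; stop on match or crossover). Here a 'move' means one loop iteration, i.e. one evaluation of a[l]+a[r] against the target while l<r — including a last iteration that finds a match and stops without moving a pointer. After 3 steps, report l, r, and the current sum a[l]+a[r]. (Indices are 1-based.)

[1,12] -5+38=33 >30 → r--
[1,11] -5+37=32 >30 → r--
[1,10] -5+34=29 <30 → l++

l=2, r=10, sum=30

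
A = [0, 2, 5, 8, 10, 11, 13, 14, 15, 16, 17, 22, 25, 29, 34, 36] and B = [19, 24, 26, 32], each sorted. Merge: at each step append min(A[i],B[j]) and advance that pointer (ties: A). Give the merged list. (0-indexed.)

[i=0,j=0] A[i]=0<=B[j]=19 take 0 → i++
[i=1,j=0] A[i]=2<=B[j]=19 take 2 → i++
[i=2,j=0] A[i]=5<=B[j]=19 take 5 → i++
[i=3,j=0] A[i]=8<=B[j]=19 take 8 → i++
[i=4,j=0] A[i]=10<=B[j]=19 take 10 → i++
[i=5,j=0] A[i]=11<=B[j]=19 take 11 → i++
[i=6,j=0] A[i]=13<=B[j]=19 take 13 → i++
[i=7,j=0] A[i]=14<=B[j]=19 take 14 → i++
[i=8,j=0] A[i]=15<=B[j]=19 take 15 → i++
[i=9,j=0] A[i]=16<=B[j]=19 take 16 → i++
[i=10,j=0] A[i]=17<=B[j]=19 take 17 → i++
[i=11,j=0] A[i]=22>B[j]=19 take 19 → j++
[i=11,j=1] A[i]=22<=B[j]=24 take 22 → i++
[i=12,j=1] A[i]=25>B[j]=24 take 24 → j++
[i=12,j=2] A[i]=25<=B[j]=26 take 25 → i++
[i=13,j=2] A[i]=29>B[j]=26 take 26 → j++
[i=13,j=3] A[i]=29<=B[j]=32 take 29 → i++
[i=14,j=3] A[i]=34>B[j]=32 take 32 → j++
[i=14,j=4] B done, take A[i]=34 → i++
[i=15,j=4] B done, take A[i]=36 → i++

[0, 2, 5, 8, 10, 11, 13, 14, 15, 16, 17, 19, 22, 24, 25, 26, 29, 32, 34, 36]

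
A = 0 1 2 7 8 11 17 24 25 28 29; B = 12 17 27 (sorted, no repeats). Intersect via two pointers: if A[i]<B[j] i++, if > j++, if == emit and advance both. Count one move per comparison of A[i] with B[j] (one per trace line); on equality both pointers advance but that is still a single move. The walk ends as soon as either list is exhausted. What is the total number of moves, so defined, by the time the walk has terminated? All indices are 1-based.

i=1 j=1: 0<12, i++
i=2 j=1: 1<12, i++
i=3 j=1: 2<12, i++
i=4 j=1: 7<12, i++
i=5 j=1: 8<12, i++
i=6 j=1: 11<12, i++
i=7 j=1: 17>12, j++
i=7 j=2: 17==17 emit, i++,j++
i=8 j=3: 24<27, i++
i=9 j=3: 25<27, i++
i=10 j=3: 28>27, j++

11 moves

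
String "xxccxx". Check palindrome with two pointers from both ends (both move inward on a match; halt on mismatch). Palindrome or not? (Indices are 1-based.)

palindrome

[1,6] 'x'=='x' → l++,r--
[2,5] 'x'=='x' → l++,r--
[3,4] 'c'=='c' → l++,r--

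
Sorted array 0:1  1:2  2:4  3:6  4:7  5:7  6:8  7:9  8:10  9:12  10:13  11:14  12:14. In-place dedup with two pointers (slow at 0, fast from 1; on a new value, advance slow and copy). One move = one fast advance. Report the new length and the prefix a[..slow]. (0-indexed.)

(s=0,f=1) a[fast]=2≠a[slow]=1 write a[1]=2 → slow++,fast++
(s=1,f=2) a[fast]=4≠a[slow]=2 write a[2]=4 → slow++,fast++
(s=2,f=3) a[fast]=6≠a[slow]=4 write a[3]=6 → slow++,fast++
(s=3,f=4) a[fast]=7≠a[slow]=6 write a[4]=7 → slow++,fast++
(s=4,f=5) a[fast]=7=a[slow] dup → fast++
(s=4,f=6) a[fast]=8≠a[slow]=7 write a[5]=8 → slow++,fast++
(s=5,f=7) a[fast]=9≠a[slow]=8 write a[6]=9 → slow++,fast++
(s=6,f=8) a[fast]=10≠a[slow]=9 write a[7]=10 → slow++,fast++
(s=7,f=9) a[fast]=12≠a[slow]=10 write a[8]=12 → slow++,fast++
(s=8,f=10) a[fast]=13≠a[slow]=12 write a[9]=13 → slow++,fast++
(s=9,f=11) a[fast]=14≠a[slow]=13 write a[10]=14 → slow++,fast++
(s=10,f=12) a[fast]=14=a[slow] dup → fast++

length 11; prefix = [1, 2, 4, 6, 7, 8, 9, 10, 12, 13, 14]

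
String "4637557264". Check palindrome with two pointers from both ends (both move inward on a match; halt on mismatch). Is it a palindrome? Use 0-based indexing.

[0,9] '4'=='4' → l++,r--
[1,8] '6'=='6' → l++,r--
[2,7] '3'!='2' → stop

not a palindrome (mismatch at 2,7)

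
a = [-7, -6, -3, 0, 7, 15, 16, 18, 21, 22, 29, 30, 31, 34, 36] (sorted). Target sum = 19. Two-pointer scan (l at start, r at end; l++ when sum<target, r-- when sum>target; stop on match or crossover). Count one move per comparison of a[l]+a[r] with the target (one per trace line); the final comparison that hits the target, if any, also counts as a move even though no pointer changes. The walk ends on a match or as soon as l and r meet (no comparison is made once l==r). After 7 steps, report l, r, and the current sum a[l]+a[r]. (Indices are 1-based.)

[1,15] -7+36=29 >19 → r--
[1,14] -7+34=27 >19 → r--
[1,13] -7+31=24 >19 → r--
[1,12] -7+30=23 >19 → r--
[1,11] -7+29=22 >19 → r--
[1,10] -7+22=15 <19 → l++
[2,10] -6+22=16 <19 → l++

l=3, r=10, sum=19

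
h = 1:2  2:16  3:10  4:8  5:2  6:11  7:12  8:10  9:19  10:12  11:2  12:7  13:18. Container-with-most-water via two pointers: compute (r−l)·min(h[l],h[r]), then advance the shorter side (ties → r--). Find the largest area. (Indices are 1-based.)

[1,13] min(2,18)*12=24 best=24 * → l++
[2,13] min(16,18)*11=176 best=176 * → l++
[3,13] min(10,18)*10=100 best=176 → l++
[4,13] min(8,18)*9=72 best=176 → l++
[5,13] min(2,18)*8=16 best=176 → l++
[6,13] min(11,18)*7=77 best=176 → l++
[7,13] min(12,18)*6=72 best=176 → l++
[8,13] min(10,18)*5=50 best=176 → l++
[9,13] min(19,18)*4=72 best=176 → r--
[9,12] min(19,7)*3=21 best=176 → r--
[9,11] min(19,2)*2=4 best=176 → r--
[9,10] min(19,12)*1=12 best=176 → r--

max area = 176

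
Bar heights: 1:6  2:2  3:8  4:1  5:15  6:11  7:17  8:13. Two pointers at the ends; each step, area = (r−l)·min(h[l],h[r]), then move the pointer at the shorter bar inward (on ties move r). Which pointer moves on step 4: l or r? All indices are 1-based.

l=1 r=8: min(6,13)*7=42 best=42 *, l++
l=2 r=8: min(2,13)*6=12 best=42, l++
l=3 r=8: min(8,13)*5=40 best=42, l++
l=4 r=8: min(1,13)*4=4 best=42, l++

l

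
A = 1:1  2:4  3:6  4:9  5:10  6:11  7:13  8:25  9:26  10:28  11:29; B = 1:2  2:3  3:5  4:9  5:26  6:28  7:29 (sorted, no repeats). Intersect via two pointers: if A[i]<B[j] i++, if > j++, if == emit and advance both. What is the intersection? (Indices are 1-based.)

intersection = [9, 26, 28, 29]

[i=1,j=1] 1<2 → i++
[i=2,j=1] 4>2 → j++
[i=2,j=2] 4>3 → j++
[i=2,j=3] 4<5 → i++
[i=3,j=3] 6>5 → j++
[i=3,j=4] 6<9 → i++
[i=4,j=4] 9==9 emit → i++,j++
[i=5,j=5] 10<26 → i++
[i=6,j=5] 11<26 → i++
[i=7,j=5] 13<26 → i++
[i=8,j=5] 25<26 → i++
[i=9,j=5] 26==26 emit → i++,j++
[i=10,j=6] 28==28 emit → i++,j++
[i=11,j=7] 29==29 emit → i++,j++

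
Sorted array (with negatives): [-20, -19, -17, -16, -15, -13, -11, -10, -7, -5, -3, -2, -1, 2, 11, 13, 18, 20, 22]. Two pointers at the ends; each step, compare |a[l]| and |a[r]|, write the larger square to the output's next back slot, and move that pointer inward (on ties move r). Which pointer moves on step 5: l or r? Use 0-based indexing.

l=0 r=18: |-20|<=|22| out[18]=484, r--
l=0 r=17: |-20|<=|20| out[17]=400, r--
l=0 r=16: |-20|>|18| out[16]=400, l++
l=1 r=16: |-19|>|18| out[15]=361, l++
l=2 r=16: |-17|<=|18| out[14]=324, r--

r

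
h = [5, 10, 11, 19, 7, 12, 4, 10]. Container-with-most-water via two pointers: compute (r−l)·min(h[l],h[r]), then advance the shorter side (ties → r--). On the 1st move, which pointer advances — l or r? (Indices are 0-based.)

[0,7] min(5,10)*7=35 best=35 * → l++

l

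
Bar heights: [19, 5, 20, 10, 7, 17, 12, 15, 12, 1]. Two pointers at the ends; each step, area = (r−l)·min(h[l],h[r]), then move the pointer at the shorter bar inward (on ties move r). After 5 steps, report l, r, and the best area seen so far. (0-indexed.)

l=0, r=4, best area=105

l=0 r=9: min(19,1)*9=9 best=9 *, r--
l=0 r=8: min(19,12)*8=96 best=96 *, r--
l=0 r=7: min(19,15)*7=105 best=105 *, r--
l=0 r=6: min(19,12)*6=72 best=105, r--
l=0 r=5: min(19,17)*5=85 best=105, r--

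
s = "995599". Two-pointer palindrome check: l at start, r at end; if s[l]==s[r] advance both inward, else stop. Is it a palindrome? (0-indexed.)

palindrome

l=0 r=5: '9'=='9', l++,r--
l=1 r=4: '9'=='9', l++,r--
l=2 r=3: '5'=='5', l++,r--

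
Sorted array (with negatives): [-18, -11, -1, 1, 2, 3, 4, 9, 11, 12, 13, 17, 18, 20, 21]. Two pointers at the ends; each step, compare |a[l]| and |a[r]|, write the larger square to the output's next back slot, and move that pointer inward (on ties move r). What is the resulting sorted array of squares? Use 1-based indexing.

[1, 1, 4, 9, 16, 81, 121, 121, 144, 169, 289, 324, 324, 400, 441]

l=1 r=15: |-18|<=|21| out[15]=441, r--
l=1 r=14: |-18|<=|20| out[14]=400, r--
l=1 r=13: |-18|<=|18| out[13]=324, r--
l=1 r=12: |-18|>|17| out[12]=324, l++
l=2 r=12: |-11|<=|17| out[11]=289, r--
l=2 r=11: |-11|<=|13| out[10]=169, r--
l=2 r=10: |-11|<=|12| out[9]=144, r--
l=2 r=9: |-11|<=|11| out[8]=121, r--
l=2 r=8: |-11|>|9| out[7]=121, l++
l=3 r=8: |-1|<=|9| out[6]=81, r--
l=3 r=7: |-1|<=|4| out[5]=16, r--
l=3 r=6: |-1|<=|3| out[4]=9, r--
l=3 r=5: |-1|<=|2| out[3]=4, r--
l=3 r=4: |-1|<=|1| out[2]=1, r--
l=3 r=3: |-1|<=|-1| out[1]=1, r--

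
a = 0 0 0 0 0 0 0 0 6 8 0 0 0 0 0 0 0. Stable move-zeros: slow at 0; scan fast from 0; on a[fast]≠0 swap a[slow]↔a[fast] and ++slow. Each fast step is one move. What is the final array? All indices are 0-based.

[6, 8, 0, 0, 0, 0, 0, 0, 0, 0, 0, 0, 0, 0, 0, 0, 0]

slow=0 fast=0: a[fast]=0, fast++
slow=0 fast=1: a[fast]=0, fast++
slow=0 fast=2: a[fast]=0, fast++
slow=0 fast=3: a[fast]=0, fast++
slow=0 fast=4: a[fast]=0, fast++
slow=0 fast=5: a[fast]=0, fast++
slow=0 fast=6: a[fast]=0, fast++
slow=0 fast=7: a[fast]=0, fast++
slow=0 fast=8: a[fast]=6≠0 swap→a[0]=6, slow++,fast++
slow=1 fast=9: a[fast]=8≠0 swap→a[1]=8, slow++,fast++
slow=2 fast=10: a[fast]=0, fast++
slow=2 fast=11: a[fast]=0, fast++
slow=2 fast=12: a[fast]=0, fast++
slow=2 fast=13: a[fast]=0, fast++
slow=2 fast=14: a[fast]=0, fast++
slow=2 fast=15: a[fast]=0, fast++
slow=2 fast=16: a[fast]=0, fast++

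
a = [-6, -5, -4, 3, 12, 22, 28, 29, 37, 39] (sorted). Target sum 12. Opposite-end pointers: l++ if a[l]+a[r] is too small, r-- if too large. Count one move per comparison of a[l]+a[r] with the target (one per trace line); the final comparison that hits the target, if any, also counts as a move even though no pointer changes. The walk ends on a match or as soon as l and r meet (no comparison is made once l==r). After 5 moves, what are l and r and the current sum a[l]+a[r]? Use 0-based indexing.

l=0, r=4, sum=6

[0,9] -6+39=33 >12 → r--
[0,8] -6+37=31 >12 → r--
[0,7] -6+29=23 >12 → r--
[0,6] -6+28=22 >12 → r--
[0,5] -6+22=16 >12 → r--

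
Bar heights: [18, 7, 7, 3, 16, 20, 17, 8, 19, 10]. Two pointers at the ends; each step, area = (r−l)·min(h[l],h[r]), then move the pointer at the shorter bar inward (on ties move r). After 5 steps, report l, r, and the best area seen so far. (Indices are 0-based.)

l=4, r=8, best area=144

[0,9] min(18,10)*9=90 best=90 * → r--
[0,8] min(18,19)*8=144 best=144 * → l++
[1,8] min(7,19)*7=49 best=144 → l++
[2,8] min(7,19)*6=42 best=144 → l++
[3,8] min(3,19)*5=15 best=144 → l++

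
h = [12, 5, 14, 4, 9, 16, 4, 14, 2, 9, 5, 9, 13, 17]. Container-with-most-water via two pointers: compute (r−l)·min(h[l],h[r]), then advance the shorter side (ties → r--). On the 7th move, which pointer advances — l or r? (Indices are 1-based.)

l

l=1 r=14: min(12,17)*13=156 best=156 *, l++
l=2 r=14: min(5,17)*12=60 best=156, l++
l=3 r=14: min(14,17)*11=154 best=156, l++
l=4 r=14: min(4,17)*10=40 best=156, l++
l=5 r=14: min(9,17)*9=81 best=156, l++
l=6 r=14: min(16,17)*8=128 best=156, l++
l=7 r=14: min(4,17)*7=28 best=156, l++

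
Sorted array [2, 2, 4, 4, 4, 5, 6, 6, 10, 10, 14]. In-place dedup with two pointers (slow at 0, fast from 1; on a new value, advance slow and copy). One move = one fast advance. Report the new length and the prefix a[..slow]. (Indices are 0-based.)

(s=0,f=1) a[fast]=2=a[slow] dup → fast++
(s=0,f=2) a[fast]=4≠a[slow]=2 write a[1]=4 → slow++,fast++
(s=1,f=3) a[fast]=4=a[slow] dup → fast++
(s=1,f=4) a[fast]=4=a[slow] dup → fast++
(s=1,f=5) a[fast]=5≠a[slow]=4 write a[2]=5 → slow++,fast++
(s=2,f=6) a[fast]=6≠a[slow]=5 write a[3]=6 → slow++,fast++
(s=3,f=7) a[fast]=6=a[slow] dup → fast++
(s=3,f=8) a[fast]=10≠a[slow]=6 write a[4]=10 → slow++,fast++
(s=4,f=9) a[fast]=10=a[slow] dup → fast++
(s=4,f=10) a[fast]=14≠a[slow]=10 write a[5]=14 → slow++,fast++

length 6; prefix = [2, 4, 5, 6, 10, 14]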